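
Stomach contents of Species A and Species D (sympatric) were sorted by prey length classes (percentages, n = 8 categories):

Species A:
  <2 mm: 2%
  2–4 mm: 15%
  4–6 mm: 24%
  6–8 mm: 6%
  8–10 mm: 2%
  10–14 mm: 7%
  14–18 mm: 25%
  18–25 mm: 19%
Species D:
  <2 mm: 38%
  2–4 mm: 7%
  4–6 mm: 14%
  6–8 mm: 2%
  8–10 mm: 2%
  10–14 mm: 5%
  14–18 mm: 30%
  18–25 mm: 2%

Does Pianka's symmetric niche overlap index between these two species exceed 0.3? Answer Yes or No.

Yes

Convert percentages to proportions (divide by 100).
Σ p₁ᵢp₂ᵢ = 0.0076 + 0.0105 + 0.0336 + 0.0012 + 0.0004 + 0.0035 + 0.0750 + 0.0038 = 0.1356
Σp_1ᵢ² = 0.02² + 0.15² + 0.24² + 0.06² + 0.02² + 0.07² + 0.25² + 0.19² = 0.0004 + 0.0225 + 0.0576 + 0.0036 + 0.0004 + 0.0049 + 0.0625 + 0.0361 = 0.1880
Σp_2ᵢ² = 0.38² + 0.07² + 0.14² + 0.02² + 0.02² + 0.05² + 0.30² + 0.02² = 0.1444 + 0.0049 + 0.0196 + 0.0004 + 0.0004 + 0.0025 + 0.0900 + 0.0004 = 0.2626
O = 0.1356 / √(0.1880 × 0.2626) = 0.1356 / 0.22219 = 0.6103
O = 0.6103 > 0.3 → Yes.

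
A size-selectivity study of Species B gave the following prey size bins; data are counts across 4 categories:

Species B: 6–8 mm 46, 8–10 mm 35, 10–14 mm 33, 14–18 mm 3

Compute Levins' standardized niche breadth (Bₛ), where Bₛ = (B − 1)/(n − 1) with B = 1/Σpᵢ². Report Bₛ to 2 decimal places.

0.69

Proportions for Species B (n=117): 46/117=0.3932, 35/117=0.2991, 33/117=0.2821, 3/117=0.0256
Σpᵢ² = 0.3932² + 0.2991² + 0.2821² + 0.0256² = 0.154606 + 0.089461 + 0.079580 + 0.000655 = 0.324302
B = 1 / 0.324302 = 3.0835
Bₛ = (B − 1)/(n − 1) = (3.0835 − 1)/(4 − 1) = 2.0835/3 = 0.6945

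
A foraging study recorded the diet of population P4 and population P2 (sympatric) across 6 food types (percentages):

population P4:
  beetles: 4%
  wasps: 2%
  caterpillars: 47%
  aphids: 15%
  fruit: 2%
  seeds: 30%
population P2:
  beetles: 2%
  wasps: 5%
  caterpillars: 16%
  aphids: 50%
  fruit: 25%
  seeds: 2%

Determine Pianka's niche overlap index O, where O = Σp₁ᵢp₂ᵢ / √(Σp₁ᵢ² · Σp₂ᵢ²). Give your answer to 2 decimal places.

0.48

Convert percentages to proportions (divide by 100).
Σ p₁ᵢp₂ᵢ = 0.0008 + 0.0010 + 0.0752 + 0.0750 + 0.0050 + 0.0060 = 0.1630
Σp_1ᵢ² = 0.04² + 0.02² + 0.47² + 0.15² + 0.02² + 0.30² = 0.0016 + 0.0004 + 0.2209 + 0.0225 + 0.0004 + 0.0900 = 0.3358
Σp_2ᵢ² = 0.02² + 0.05² + 0.16² + 0.50² + 0.25² + 0.02² = 0.0004 + 0.0025 + 0.0256 + 0.2500 + 0.0625 + 0.0004 = 0.3414
O = 0.1630 / √(0.3358 × 0.3414) = 0.1630 / 0.33859 = 0.4814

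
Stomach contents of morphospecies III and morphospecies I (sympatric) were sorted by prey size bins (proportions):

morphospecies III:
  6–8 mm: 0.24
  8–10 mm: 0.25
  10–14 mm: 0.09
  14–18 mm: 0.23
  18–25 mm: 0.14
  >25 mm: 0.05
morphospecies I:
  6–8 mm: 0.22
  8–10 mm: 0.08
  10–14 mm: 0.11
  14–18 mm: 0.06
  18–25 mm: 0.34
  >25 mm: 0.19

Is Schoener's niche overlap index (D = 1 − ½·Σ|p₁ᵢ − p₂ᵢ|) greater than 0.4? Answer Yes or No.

Σ|p₁ᵢ − p₂ᵢ| = 0.02 + 0.17 + 0.02 + 0.17 + 0.20 + 0.14 = 0.72
D = 1 − ½ × 0.72 = 1 − 0.360 = 0.6400
D = 0.6400 > 0.4 → Yes.

Yes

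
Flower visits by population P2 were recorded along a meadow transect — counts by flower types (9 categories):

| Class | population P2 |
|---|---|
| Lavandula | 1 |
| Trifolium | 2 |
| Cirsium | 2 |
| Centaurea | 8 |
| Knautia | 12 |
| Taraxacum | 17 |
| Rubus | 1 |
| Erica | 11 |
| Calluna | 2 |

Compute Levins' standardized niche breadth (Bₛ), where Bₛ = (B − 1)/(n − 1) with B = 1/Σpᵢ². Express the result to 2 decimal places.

Proportions for population P2 (n=56): 1/56=0.0179, 2/56=0.0357, 2/56=0.0357, 8/56=0.1429, 12/56=0.2143, 17/56=0.3036, 1/56=0.0179, 11/56=0.1964, 2/56=0.0357
Σpᵢ² = 0.0179² + 0.0357² + 0.0357² + 0.1429² + 0.2143² + 0.3036² + 0.0179² + 0.1964² + 0.0357² = 0.000320 + 0.001274 + 0.001274 + 0.020420 + 0.045924 + 0.092173 + 0.000320 + 0.038573 + 0.001274 = 0.201552
B = 1 / 0.201552 = 4.9615
Bₛ = (B − 1)/(n − 1) = (4.9615 − 1)/(9 − 1) = 3.9615/8 = 0.4952

0.50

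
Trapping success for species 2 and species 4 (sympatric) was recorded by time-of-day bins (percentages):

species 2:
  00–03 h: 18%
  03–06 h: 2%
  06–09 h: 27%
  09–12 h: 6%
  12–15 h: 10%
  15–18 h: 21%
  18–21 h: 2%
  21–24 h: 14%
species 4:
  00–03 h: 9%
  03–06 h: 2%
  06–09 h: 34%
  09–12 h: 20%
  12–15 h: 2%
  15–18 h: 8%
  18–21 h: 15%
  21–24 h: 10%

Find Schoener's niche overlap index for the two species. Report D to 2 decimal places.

0.66

Convert percentages to proportions (divide by 100).
Σ|p₁ᵢ − p₂ᵢ| = 0.09 + 0.00 + 0.07 + 0.14 + 0.08 + 0.13 + 0.13 + 0.04 = 0.68
D = 1 − ½ × 0.68 = 1 − 0.340 = 0.6600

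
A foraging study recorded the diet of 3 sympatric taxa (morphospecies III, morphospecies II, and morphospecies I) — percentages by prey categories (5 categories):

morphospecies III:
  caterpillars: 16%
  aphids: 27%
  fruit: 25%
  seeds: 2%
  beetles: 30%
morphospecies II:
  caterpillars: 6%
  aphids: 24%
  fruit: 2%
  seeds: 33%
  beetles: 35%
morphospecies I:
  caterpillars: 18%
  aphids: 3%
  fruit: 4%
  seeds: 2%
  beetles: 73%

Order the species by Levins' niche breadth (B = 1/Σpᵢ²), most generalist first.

Convert percentages to proportions (divide by 100).
Σp_IIIᵢ² = 0.16² + 0.27² + 0.25² + 0.02² + 0.30² = 0.0256 + 0.0729 + 0.0625 + 0.0004 + 0.0900 = 0.2514
B_III = 1 / 0.2514 = 3.9777
Σp_IIᵢ² = 0.06² + 0.24² + 0.02² + 0.33² + 0.35² = 0.0036 + 0.0576 + 0.0004 + 0.1089 + 0.1225 = 0.2930
B_II = 1 / 0.2930 = 3.4130
Σp_Iᵢ² = 0.18² + 0.03² + 0.04² + 0.02² + 0.73² = 0.0324 + 0.0009 + 0.0016 + 0.0004 + 0.5329 = 0.5682
B_I = 1 / 0.5682 = 1.7599
Ranking by B (broadest → narrowest): morphospecies III (3.98) > morphospecies II (3.41) > morphospecies I (1.76)

morphospecies III > morphospecies II > morphospecies I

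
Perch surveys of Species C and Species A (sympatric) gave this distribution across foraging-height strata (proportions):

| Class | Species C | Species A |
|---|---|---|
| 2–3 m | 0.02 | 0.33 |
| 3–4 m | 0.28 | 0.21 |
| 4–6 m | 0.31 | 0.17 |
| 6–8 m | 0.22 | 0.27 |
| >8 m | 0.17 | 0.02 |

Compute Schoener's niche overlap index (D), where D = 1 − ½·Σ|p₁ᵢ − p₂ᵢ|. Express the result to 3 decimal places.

0.640

Σ|p₁ᵢ − p₂ᵢ| = 0.31 + 0.07 + 0.14 + 0.05 + 0.15 = 0.72
D = 1 − ½ × 0.72 = 1 − 0.360 = 0.64000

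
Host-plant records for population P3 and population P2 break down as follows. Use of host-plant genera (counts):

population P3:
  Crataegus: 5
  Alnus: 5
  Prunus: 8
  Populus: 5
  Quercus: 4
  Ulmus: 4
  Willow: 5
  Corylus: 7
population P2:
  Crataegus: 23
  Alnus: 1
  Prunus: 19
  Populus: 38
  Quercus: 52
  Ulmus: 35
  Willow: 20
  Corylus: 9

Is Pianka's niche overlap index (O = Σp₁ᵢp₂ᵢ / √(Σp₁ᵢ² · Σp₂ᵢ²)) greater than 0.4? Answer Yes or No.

Proportions for population P3 (n=43): 5/43=0.1163, 5/43=0.1163, 8/43=0.1860, 5/43=0.1163, 4/43=0.0930, 4/43=0.0930, 5/43=0.1163, 7/43=0.1628
Proportions for population P2 (n=197): 23/197=0.1168, 1/197=0.0051, 19/197=0.0964, 38/197=0.1929, 52/197=0.2640, 35/197=0.1777, 20/197=0.1015, 9/197=0.0457
Σ p₁ᵢp₂ᵢ = 0.013584 + 0.000593 + 0.017930 + 0.022434 + 0.024552 + 0.016526 + 0.011804 + 0.007440 = 0.114863
Σp_1ᵢ² = 0.1163² + 0.1163² + 0.1860² + 0.1163² + 0.0930² + 0.0930² + 0.1163² + 0.1628² = 0.013526 + 0.013526 + 0.034596 + 0.013526 + 0.008649 + 0.008649 + 0.013526 + 0.026504 = 0.132502
Σp_2ᵢ² = 0.1168² + 0.0051² + 0.0964² + 0.1929² + 0.2640² + 0.1777² + 0.1015² + 0.0457² = 0.013642 + 0.000026 + 0.009293 + 0.037210 + 0.069696 + 0.031577 + 0.010302 + 0.002088 = 0.173834
O = 0.114863 / √(0.132502 × 0.173834) = 0.114863 / 0.1517674 = 0.7568
O = 0.7568 > 0.4 → Yes.

Yes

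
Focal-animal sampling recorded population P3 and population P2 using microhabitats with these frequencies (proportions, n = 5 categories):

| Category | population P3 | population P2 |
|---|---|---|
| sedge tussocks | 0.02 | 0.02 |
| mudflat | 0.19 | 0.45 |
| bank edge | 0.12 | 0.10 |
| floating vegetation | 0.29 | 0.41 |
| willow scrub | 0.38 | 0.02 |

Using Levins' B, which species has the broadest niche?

population P3

Σp_P3ᵢ² = 0.02² + 0.19² + 0.12² + 0.29² + 0.38² = 0.0004 + 0.0361 + 0.0144 + 0.0841 + 0.1444 = 0.2794
B_P3 = 1 / 0.2794 = 3.5791
Σp_P2ᵢ² = 0.02² + 0.45² + 0.10² + 0.41² + 0.02² = 0.0004 + 0.2025 + 0.0100 + 0.1681 + 0.0004 = 0.3814
B_P2 = 1 / 0.3814 = 2.6219
Highest B → broadest niche (most generalist): population P3 (B = 3.58).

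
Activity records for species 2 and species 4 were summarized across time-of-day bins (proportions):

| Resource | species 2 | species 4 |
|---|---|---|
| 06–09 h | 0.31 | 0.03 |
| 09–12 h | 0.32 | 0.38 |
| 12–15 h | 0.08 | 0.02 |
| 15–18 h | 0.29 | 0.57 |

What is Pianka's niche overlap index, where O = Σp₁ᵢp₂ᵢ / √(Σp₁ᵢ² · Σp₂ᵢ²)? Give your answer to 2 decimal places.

0.81

Σ p₁ᵢp₂ᵢ = 0.0093 + 0.1216 + 0.0016 + 0.1653 = 0.2978
Σp_1ᵢ² = 0.31² + 0.32² + 0.08² + 0.29² = 0.0961 + 0.1024 + 0.0064 + 0.0841 = 0.2890
Σp_2ᵢ² = 0.03² + 0.38² + 0.02² + 0.57² = 0.0009 + 0.1444 + 0.0004 + 0.3249 = 0.4706
O = 0.2978 / √(0.2890 × 0.4706) = 0.2978 / 0.36879 = 0.8075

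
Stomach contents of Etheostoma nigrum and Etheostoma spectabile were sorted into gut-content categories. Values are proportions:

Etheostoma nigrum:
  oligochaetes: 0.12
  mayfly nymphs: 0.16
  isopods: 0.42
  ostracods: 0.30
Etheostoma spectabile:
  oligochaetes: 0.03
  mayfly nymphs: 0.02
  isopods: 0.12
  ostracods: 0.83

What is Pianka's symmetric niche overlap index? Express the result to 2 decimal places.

Σ p₁ᵢp₂ᵢ = 0.0036 + 0.0032 + 0.0504 + 0.2490 = 0.3062
Σp_1ᵢ² = 0.12² + 0.16² + 0.42² + 0.30² = 0.0144 + 0.0256 + 0.1764 + 0.0900 = 0.3064
Σp_2ᵢ² = 0.03² + 0.02² + 0.12² + 0.83² = 0.0009 + 0.0004 + 0.0144 + 0.6889 = 0.7046
O = 0.3062 / √(0.3064 × 0.7046) = 0.3062 / 0.46464 = 0.6590

0.66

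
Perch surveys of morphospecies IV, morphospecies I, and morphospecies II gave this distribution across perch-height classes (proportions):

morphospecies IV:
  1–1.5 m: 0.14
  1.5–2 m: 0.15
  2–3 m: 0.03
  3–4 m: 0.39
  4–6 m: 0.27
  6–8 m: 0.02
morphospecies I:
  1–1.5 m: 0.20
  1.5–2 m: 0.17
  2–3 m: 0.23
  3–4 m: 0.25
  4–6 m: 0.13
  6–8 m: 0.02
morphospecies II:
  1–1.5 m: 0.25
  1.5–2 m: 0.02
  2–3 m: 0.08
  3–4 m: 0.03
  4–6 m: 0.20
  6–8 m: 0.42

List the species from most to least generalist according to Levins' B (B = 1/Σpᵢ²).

morphospecies I > morphospecies IV > morphospecies II

Σp_IVᵢ² = 0.14² + 0.15² + 0.03² + 0.39² + 0.27² + 0.02² = 0.0196 + 0.0225 + 0.0009 + 0.1521 + 0.0729 + 0.0004 = 0.2684
B_IV = 1 / 0.2684 = 3.7258
Σp_Iᵢ² = 0.20² + 0.17² + 0.23² + 0.25² + 0.13² + 0.02² = 0.0400 + 0.0289 + 0.0529 + 0.0625 + 0.0169 + 0.0004 = 0.2016
B_I = 1 / 0.2016 = 4.9603
Σp_IIᵢ² = 0.25² + 0.02² + 0.08² + 0.03² + 0.20² + 0.42² = 0.0625 + 0.0004 + 0.0064 + 0.0009 + 0.0400 + 0.1764 = 0.2866
B_II = 1 / 0.2866 = 3.4892
Ranking by B (broadest → narrowest): morphospecies I (4.96) > morphospecies IV (3.73) > morphospecies II (3.49)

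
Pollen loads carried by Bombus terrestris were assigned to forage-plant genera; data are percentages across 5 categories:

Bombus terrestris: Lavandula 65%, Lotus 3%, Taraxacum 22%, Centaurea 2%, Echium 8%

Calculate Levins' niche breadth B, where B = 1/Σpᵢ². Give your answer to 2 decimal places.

2.09

Convert percentages to proportions (divide by 100).
Σpᵢ² = 0.65² + 0.03² + 0.22² + 0.02² + 0.08² = 0.4225 + 0.0009 + 0.0484 + 0.0004 + 0.0064 = 0.4786
B = 1 / 0.4786 = 2.0894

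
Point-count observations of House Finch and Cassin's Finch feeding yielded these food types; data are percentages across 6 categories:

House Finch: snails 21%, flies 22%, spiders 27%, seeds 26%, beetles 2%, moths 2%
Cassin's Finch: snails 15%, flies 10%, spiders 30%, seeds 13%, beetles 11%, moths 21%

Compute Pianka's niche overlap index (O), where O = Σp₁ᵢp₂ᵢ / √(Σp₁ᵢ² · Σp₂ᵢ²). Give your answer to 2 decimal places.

0.82

Convert percentages to proportions (divide by 100).
Σ p₁ᵢp₂ᵢ = 0.0315 + 0.0220 + 0.0810 + 0.0338 + 0.0022 + 0.0042 = 0.1747
Σp_1ᵢ² = 0.21² + 0.22² + 0.27² + 0.26² + 0.02² + 0.02² = 0.0441 + 0.0484 + 0.0729 + 0.0676 + 0.0004 + 0.0004 = 0.2338
Σp_2ᵢ² = 0.15² + 0.10² + 0.30² + 0.13² + 0.11² + 0.21² = 0.0225 + 0.0100 + 0.0900 + 0.0169 + 0.0121 + 0.0441 = 0.1956
O = 0.1747 / √(0.2338 × 0.1956) = 0.1747 / 0.21385 = 0.8169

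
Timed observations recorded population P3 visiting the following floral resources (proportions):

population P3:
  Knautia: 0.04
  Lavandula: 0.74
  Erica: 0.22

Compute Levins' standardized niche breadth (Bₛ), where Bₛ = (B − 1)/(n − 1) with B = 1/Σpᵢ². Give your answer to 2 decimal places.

0.34

Σpᵢ² = 0.04² + 0.74² + 0.22² = 0.0016 + 0.5476 + 0.0484 = 0.5976
B = 1 / 0.5976 = 1.6734
Bₛ = (B − 1)/(n − 1) = (1.6734 − 1)/(3 − 1) = 0.6734/2 = 0.3367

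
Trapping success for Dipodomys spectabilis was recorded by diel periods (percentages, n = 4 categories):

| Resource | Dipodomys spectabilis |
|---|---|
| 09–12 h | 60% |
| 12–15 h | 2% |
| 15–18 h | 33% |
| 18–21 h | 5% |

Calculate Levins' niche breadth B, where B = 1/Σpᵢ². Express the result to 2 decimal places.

2.12

Convert percentages to proportions (divide by 100).
Σpᵢ² = 0.60² + 0.02² + 0.33² + 0.05² = 0.3600 + 0.0004 + 0.1089 + 0.0025 = 0.4718
B = 1 / 0.4718 = 2.1195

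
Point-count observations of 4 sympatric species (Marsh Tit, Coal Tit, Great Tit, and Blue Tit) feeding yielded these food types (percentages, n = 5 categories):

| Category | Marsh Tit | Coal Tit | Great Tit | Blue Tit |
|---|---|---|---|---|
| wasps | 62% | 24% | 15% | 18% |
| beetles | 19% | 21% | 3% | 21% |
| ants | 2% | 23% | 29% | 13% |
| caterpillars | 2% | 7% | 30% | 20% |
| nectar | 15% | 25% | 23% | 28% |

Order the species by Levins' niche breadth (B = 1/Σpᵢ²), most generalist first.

Convert percentages to proportions (divide by 100).
Σp_Marsᵢ² = 0.62² + 0.19² + 0.02² + 0.02² + 0.15² = 0.3844 + 0.0361 + 0.0004 + 0.0004 + 0.0225 = 0.4438
B_Mars = 1 / 0.4438 = 2.2533
Σp_Coalᵢ² = 0.24² + 0.21² + 0.23² + 0.07² + 0.25² = 0.0576 + 0.0441 + 0.0529 + 0.0049 + 0.0625 = 0.2220
B_Coal = 1 / 0.2220 = 4.5045
Σp_Greaᵢ² = 0.15² + 0.03² + 0.29² + 0.30² + 0.23² = 0.0225 + 0.0009 + 0.0841 + 0.0900 + 0.0529 = 0.2504
B_Grea = 1 / 0.2504 = 3.9936
Σp_Blueᵢ² = 0.18² + 0.21² + 0.13² + 0.20² + 0.28² = 0.0324 + 0.0441 + 0.0169 + 0.0400 + 0.0784 = 0.2118
B_Blue = 1 / 0.2118 = 4.7214
Ranking by B (broadest → narrowest): Blue Tit (4.72) > Coal Tit (4.50) > Great Tit (3.99) > Marsh Tit (2.25)

Blue Tit > Coal Tit > Great Tit > Marsh Tit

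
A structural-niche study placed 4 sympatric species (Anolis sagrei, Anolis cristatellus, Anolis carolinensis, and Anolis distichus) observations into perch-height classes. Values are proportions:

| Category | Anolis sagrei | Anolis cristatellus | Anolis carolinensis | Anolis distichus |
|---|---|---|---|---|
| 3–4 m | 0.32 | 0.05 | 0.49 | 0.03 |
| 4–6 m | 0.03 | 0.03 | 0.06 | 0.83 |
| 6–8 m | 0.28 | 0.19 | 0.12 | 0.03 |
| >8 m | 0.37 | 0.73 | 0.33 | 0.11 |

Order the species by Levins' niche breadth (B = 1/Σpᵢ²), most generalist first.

Anolis sagrei > Anolis carolinensis > Anolis cristatellus > Anolis distichus

Σp_sagrᵢ² = 0.32² + 0.03² + 0.28² + 0.37² = 0.1024 + 0.0009 + 0.0784 + 0.1369 = 0.3186
B_sagr = 1 / 0.3186 = 3.1387
Σp_crisᵢ² = 0.05² + 0.03² + 0.19² + 0.73² = 0.0025 + 0.0009 + 0.0361 + 0.5329 = 0.5724
B_cris = 1 / 0.5724 = 1.7470
Σp_caroᵢ² = 0.49² + 0.06² + 0.12² + 0.33² = 0.2401 + 0.0036 + 0.0144 + 0.1089 = 0.3670
B_caro = 1 / 0.3670 = 2.7248
Σp_distᵢ² = 0.03² + 0.83² + 0.03² + 0.11² = 0.0009 + 0.6889 + 0.0009 + 0.0121 = 0.7028
B_dist = 1 / 0.7028 = 1.4229
Ranking by B (broadest → narrowest): Anolis sagrei (3.14) > Anolis carolinensis (2.72) > Anolis cristatellus (1.75) > Anolis distichus (1.42)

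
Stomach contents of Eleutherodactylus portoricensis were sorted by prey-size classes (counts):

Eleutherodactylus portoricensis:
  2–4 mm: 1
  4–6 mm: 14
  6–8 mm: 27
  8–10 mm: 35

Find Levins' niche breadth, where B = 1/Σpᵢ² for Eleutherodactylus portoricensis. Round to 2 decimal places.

Proportions for Eleutherodactylus portoricensis (n=77): 1/77=0.0130, 14/77=0.1818, 27/77=0.3506, 35/77=0.4545
Σpᵢ² = 0.0130² + 0.1818² + 0.3506² + 0.4545² = 0.000169 + 0.033051 + 0.122920 + 0.206570 = 0.362710
B = 1 / 0.362710 = 2.7570

2.76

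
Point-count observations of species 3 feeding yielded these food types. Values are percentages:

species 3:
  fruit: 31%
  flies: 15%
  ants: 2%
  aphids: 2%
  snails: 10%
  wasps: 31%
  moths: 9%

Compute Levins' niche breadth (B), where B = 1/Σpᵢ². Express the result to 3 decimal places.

Convert percentages to proportions (divide by 100).
Σpᵢ² = 0.31² + 0.15² + 0.02² + 0.02² + 0.10² + 0.31² + 0.09² = 0.0961 + 0.0225 + 0.0004 + 0.0004 + 0.0100 + 0.0961 + 0.0081 = 0.2336
B = 1 / 0.2336 = 4.28082

4.281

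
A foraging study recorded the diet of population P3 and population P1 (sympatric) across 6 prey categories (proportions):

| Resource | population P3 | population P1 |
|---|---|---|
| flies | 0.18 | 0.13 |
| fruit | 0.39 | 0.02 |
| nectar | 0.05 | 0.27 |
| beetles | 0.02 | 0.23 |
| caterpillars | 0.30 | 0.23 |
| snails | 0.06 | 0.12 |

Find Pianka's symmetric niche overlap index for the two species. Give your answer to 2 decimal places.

Σ p₁ᵢp₂ᵢ = 0.0234 + 0.0078 + 0.0135 + 0.0046 + 0.0690 + 0.0072 = 0.1255
Σp_1ᵢ² = 0.18² + 0.39² + 0.05² + 0.02² + 0.30² + 0.06² = 0.0324 + 0.1521 + 0.0025 + 0.0004 + 0.0900 + 0.0036 = 0.2810
Σp_2ᵢ² = 0.13² + 0.02² + 0.27² + 0.23² + 0.23² + 0.12² = 0.0169 + 0.0004 + 0.0729 + 0.0529 + 0.0529 + 0.0144 = 0.2104
O = 0.1255 / √(0.2810 × 0.2104) = 0.1255 / 0.24315 = 0.5161

0.52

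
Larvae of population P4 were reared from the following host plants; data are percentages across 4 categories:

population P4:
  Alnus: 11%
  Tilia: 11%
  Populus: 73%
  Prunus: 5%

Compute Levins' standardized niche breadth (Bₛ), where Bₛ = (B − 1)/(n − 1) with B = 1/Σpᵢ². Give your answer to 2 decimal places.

0.26

Convert percentages to proportions (divide by 100).
Σpᵢ² = 0.11² + 0.11² + 0.73² + 0.05² = 0.0121 + 0.0121 + 0.5329 + 0.0025 = 0.5596
B = 1 / 0.5596 = 1.7870
Bₛ = (B − 1)/(n − 1) = (1.7870 − 1)/(4 − 1) = 0.7870/3 = 0.2623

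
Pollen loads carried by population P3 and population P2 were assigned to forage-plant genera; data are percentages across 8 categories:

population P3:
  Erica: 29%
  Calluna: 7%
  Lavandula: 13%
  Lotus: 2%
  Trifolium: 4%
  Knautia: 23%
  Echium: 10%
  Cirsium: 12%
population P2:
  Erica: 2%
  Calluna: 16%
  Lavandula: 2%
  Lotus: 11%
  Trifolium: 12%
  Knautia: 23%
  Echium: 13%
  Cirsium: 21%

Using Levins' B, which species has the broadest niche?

Convert percentages to proportions (divide by 100).
Σp_P3ᵢ² = 0.29² + 0.07² + 0.13² + 0.02² + 0.04² + 0.23² + 0.10² + 0.12² = 0.0841 + 0.0049 + 0.0169 + 0.0004 + 0.0016 + 0.0529 + 0.0100 + 0.0144 = 0.1852
B_P3 = 1 / 0.1852 = 5.3996
Σp_P2ᵢ² = 0.02² + 0.16² + 0.02² + 0.11² + 0.12² + 0.23² + 0.13² + 0.21² = 0.0004 + 0.0256 + 0.0004 + 0.0121 + 0.0144 + 0.0529 + 0.0169 + 0.0441 = 0.1668
B_P2 = 1 / 0.1668 = 5.9952
Highest B → broadest niche (most generalist): population P2 (B = 6.00).

population P2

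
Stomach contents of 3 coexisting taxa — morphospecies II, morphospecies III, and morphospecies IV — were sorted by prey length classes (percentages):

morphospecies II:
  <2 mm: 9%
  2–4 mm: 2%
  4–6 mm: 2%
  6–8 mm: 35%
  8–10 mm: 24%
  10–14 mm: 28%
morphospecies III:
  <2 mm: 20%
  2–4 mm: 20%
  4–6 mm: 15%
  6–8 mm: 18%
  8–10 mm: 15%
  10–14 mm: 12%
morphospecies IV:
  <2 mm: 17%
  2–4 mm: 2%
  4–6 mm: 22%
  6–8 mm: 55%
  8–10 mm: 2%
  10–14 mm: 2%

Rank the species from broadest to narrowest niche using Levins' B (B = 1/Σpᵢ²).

Convert percentages to proportions (divide by 100).
Σp_IIᵢ² = 0.09² + 0.02² + 0.02² + 0.35² + 0.24² + 0.28² = 0.0081 + 0.0004 + 0.0004 + 0.1225 + 0.0576 + 0.0784 = 0.2674
B_II = 1 / 0.2674 = 3.7397
Σp_IIIᵢ² = 0.20² + 0.20² + 0.15² + 0.18² + 0.15² + 0.12² = 0.0400 + 0.0400 + 0.0225 + 0.0324 + 0.0225 + 0.0144 = 0.1718
B_III = 1 / 0.1718 = 5.8207
Σp_IVᵢ² = 0.17² + 0.02² + 0.22² + 0.55² + 0.02² + 0.02² = 0.0289 + 0.0004 + 0.0484 + 0.3025 + 0.0004 + 0.0004 = 0.3810
B_IV = 1 / 0.3810 = 2.6247
Ranking by B (broadest → narrowest): morphospecies III (5.82) > morphospecies II (3.74) > morphospecies IV (2.62)

morphospecies III > morphospecies II > morphospecies IV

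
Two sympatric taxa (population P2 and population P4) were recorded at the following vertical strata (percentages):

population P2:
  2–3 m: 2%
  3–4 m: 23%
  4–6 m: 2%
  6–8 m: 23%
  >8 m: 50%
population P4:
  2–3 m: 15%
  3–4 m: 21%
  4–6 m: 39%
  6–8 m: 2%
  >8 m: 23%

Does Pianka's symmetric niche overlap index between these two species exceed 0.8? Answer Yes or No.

Convert percentages to proportions (divide by 100).
Σ p₁ᵢp₂ᵢ = 0.0030 + 0.0483 + 0.0078 + 0.0046 + 0.1150 = 0.1787
Σp_1ᵢ² = 0.02² + 0.23² + 0.02² + 0.23² + 0.50² = 0.0004 + 0.0529 + 0.0004 + 0.0529 + 0.2500 = 0.3566
Σp_2ᵢ² = 0.15² + 0.21² + 0.39² + 0.02² + 0.23² = 0.0225 + 0.0441 + 0.1521 + 0.0004 + 0.0529 = 0.2720
O = 0.1787 / √(0.3566 × 0.2720) = 0.1787 / 0.31144 = 0.5738
O = 0.5738 < 0.8 → No.

No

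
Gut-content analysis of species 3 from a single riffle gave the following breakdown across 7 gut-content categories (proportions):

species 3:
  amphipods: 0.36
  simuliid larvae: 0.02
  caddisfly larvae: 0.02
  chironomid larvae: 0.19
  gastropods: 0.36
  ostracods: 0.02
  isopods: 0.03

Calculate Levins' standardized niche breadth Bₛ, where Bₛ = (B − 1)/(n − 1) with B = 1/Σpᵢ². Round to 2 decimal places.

0.39

Σpᵢ² = 0.36² + 0.02² + 0.02² + 0.19² + 0.36² + 0.02² + 0.03² = 0.1296 + 0.0004 + 0.0004 + 0.0361 + 0.1296 + 0.0004 + 0.0009 = 0.2974
B = 1 / 0.2974 = 3.3625
Bₛ = (B − 1)/(n − 1) = (3.3625 − 1)/(7 − 1) = 2.3625/6 = 0.3938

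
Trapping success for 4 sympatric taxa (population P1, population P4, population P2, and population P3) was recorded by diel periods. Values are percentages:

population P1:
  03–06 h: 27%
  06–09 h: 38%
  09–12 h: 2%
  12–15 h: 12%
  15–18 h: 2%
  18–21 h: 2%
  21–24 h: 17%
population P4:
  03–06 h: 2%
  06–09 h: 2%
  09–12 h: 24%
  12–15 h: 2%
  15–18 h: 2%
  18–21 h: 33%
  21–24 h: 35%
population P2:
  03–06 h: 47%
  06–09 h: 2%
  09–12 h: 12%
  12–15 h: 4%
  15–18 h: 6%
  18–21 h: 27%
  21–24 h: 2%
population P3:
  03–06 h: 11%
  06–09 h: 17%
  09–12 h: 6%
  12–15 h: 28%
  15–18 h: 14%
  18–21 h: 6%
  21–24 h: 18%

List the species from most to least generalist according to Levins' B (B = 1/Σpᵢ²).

Convert percentages to proportions (divide by 100).
Σp_P1ᵢ² = 0.27² + 0.38² + 0.02² + 0.12² + 0.02² + 0.02² + 0.17² = 0.0729 + 0.1444 + 0.0004 + 0.0144 + 0.0004 + 0.0004 + 0.0289 = 0.2618
B_P1 = 1 / 0.2618 = 3.8197
Σp_P4ᵢ² = 0.02² + 0.02² + 0.24² + 0.02² + 0.02² + 0.33² + 0.35² = 0.0004 + 0.0004 + 0.0576 + 0.0004 + 0.0004 + 0.1089 + 0.1225 = 0.2906
B_P4 = 1 / 0.2906 = 3.4412
Σp_P2ᵢ² = 0.47² + 0.02² + 0.12² + 0.04² + 0.06² + 0.27² + 0.02² = 0.2209 + 0.0004 + 0.0144 + 0.0016 + 0.0036 + 0.0729 + 0.0004 = 0.3142
B_P2 = 1 / 0.3142 = 3.1827
Σp_P3ᵢ² = 0.11² + 0.17² + 0.06² + 0.28² + 0.14² + 0.06² + 0.18² = 0.0121 + 0.0289 + 0.0036 + 0.0784 + 0.0196 + 0.0036 + 0.0324 = 0.1786
B_P3 = 1 / 0.1786 = 5.5991
Ranking by B (broadest → narrowest): population P3 (5.60) > population P1 (3.82) > population P4 (3.44) > population P2 (3.18)

population P3 > population P1 > population P4 > population P2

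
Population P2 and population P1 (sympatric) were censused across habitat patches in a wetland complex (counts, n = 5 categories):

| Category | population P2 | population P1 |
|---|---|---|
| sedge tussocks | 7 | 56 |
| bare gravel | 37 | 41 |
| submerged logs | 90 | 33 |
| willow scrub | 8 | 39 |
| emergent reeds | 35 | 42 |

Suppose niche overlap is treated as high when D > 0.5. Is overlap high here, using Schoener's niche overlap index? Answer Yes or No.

Yes

Proportions for population P2 (n=177): 7/177=0.0395, 37/177=0.2090, 90/177=0.5085, 8/177=0.0452, 35/177=0.1977
Proportions for population P1 (n=211): 56/211=0.2654, 41/211=0.1943, 33/211=0.1564, 39/211=0.1848, 42/211=0.1991
Σ|p₁ᵢ − p₂ᵢ| = 0.2259 + 0.0147 + 0.3521 + 0.1396 + 0.0014 = 0.7337
D = 1 − ½ × 0.7337 = 1 − 0.36685 = 0.63315
D = 0.63315 > 0.5 → Yes.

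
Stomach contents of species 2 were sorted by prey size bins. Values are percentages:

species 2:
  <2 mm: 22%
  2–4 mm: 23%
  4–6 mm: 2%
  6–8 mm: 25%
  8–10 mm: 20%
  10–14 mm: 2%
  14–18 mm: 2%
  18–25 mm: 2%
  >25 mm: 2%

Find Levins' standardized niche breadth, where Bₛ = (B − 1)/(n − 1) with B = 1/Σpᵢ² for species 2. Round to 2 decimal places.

Convert percentages to proportions (divide by 100).
Σpᵢ² = 0.22² + 0.23² + 0.02² + 0.25² + 0.20² + 0.02² + 0.02² + 0.02² + 0.02² = 0.0484 + 0.0529 + 0.0004 + 0.0625 + 0.0400 + 0.0004 + 0.0004 + 0.0004 + 0.0004 = 0.2058
B = 1 / 0.2058 = 4.8591
Bₛ = (B − 1)/(n − 1) = (4.8591 − 1)/(9 − 1) = 3.8591/8 = 0.4824

0.48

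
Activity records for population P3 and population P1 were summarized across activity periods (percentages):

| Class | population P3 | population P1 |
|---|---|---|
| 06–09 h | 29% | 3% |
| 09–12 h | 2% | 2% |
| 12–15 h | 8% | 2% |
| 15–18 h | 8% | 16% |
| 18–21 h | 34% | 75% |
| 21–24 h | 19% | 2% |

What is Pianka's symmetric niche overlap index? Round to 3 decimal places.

Convert percentages to proportions (divide by 100).
Σ p₁ᵢp₂ᵢ = 0.0087 + 0.0004 + 0.0016 + 0.0128 + 0.2550 + 0.0038 = 0.2823
Σp_1ᵢ² = 0.29² + 0.02² + 0.08² + 0.08² + 0.34² + 0.19² = 0.0841 + 0.0004 + 0.0064 + 0.0064 + 0.1156 + 0.0361 = 0.2490
Σp_2ᵢ² = 0.03² + 0.02² + 0.02² + 0.16² + 0.75² + 0.02² = 0.0009 + 0.0004 + 0.0004 + 0.0256 + 0.5625 + 0.0004 = 0.5902
O = 0.2823 / √(0.2490 × 0.5902) = 0.2823 / 0.383353 = 0.73640

0.736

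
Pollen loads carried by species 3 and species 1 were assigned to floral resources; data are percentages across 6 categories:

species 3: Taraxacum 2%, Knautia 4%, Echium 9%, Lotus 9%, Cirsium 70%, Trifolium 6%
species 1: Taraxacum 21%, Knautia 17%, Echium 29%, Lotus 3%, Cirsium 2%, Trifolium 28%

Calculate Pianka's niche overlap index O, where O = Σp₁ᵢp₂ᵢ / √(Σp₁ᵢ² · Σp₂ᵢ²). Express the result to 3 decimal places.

Convert percentages to proportions (divide by 100).
Σ p₁ᵢp₂ᵢ = 0.0042 + 0.0068 + 0.0261 + 0.0027 + 0.0140 + 0.0168 = 0.0706
Σp_1ᵢ² = 0.02² + 0.04² + 0.09² + 0.09² + 0.70² + 0.06² = 0.0004 + 0.0016 + 0.0081 + 0.0081 + 0.4900 + 0.0036 = 0.5118
Σp_2ᵢ² = 0.21² + 0.17² + 0.29² + 0.03² + 0.02² + 0.28² = 0.0441 + 0.0289 + 0.0841 + 0.0009 + 0.0004 + 0.0784 = 0.2368
O = 0.0706 / √(0.5118 × 0.2368) = 0.0706 / 0.348130 = 0.20280

0.203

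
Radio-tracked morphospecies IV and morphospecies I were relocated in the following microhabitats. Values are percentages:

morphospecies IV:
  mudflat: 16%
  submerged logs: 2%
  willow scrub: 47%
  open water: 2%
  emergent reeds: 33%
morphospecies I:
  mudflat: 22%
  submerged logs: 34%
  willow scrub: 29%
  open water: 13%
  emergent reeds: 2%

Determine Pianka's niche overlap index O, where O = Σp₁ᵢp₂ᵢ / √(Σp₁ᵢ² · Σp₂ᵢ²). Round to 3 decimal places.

0.610

Convert percentages to proportions (divide by 100).
Σ p₁ᵢp₂ᵢ = 0.0352 + 0.0068 + 0.1363 + 0.0026 + 0.0066 = 0.1875
Σp_1ᵢ² = 0.16² + 0.02² + 0.47² + 0.02² + 0.33² = 0.0256 + 0.0004 + 0.2209 + 0.0004 + 0.1089 = 0.3562
Σp_2ᵢ² = 0.22² + 0.34² + 0.29² + 0.13² + 0.02² = 0.0484 + 0.1156 + 0.0841 + 0.0169 + 0.0004 = 0.2654
O = 0.1875 / √(0.3562 × 0.2654) = 0.1875 / 0.307466 = 0.60982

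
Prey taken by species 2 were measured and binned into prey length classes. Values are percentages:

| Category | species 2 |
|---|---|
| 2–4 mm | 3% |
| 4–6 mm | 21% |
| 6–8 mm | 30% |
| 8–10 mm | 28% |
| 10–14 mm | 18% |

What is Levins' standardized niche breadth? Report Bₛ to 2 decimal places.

Convert percentages to proportions (divide by 100).
Σpᵢ² = 0.03² + 0.21² + 0.30² + 0.28² + 0.18² = 0.0009 + 0.0441 + 0.0900 + 0.0784 + 0.0324 = 0.2458
B = 1 / 0.2458 = 4.0683
Bₛ = (B − 1)/(n − 1) = (4.0683 − 1)/(5 − 1) = 3.0683/4 = 0.7671

0.77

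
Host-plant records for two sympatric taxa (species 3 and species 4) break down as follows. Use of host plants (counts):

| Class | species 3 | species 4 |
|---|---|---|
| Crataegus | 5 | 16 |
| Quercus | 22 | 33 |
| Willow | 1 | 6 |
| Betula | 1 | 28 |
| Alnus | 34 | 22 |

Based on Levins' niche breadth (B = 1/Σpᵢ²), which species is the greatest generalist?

Proportions for species 3 (n=63): 5/63=0.0794, 22/63=0.3492, 1/63=0.0159, 1/63=0.0159, 34/63=0.5397
Proportions for species 4 (n=105): 16/105=0.1524, 33/105=0.3143, 6/105=0.0571, 28/105=0.2667, 22/105=0.2095
Σp_3ᵢ² = 0.0794² + 0.3492² + 0.0159² + 0.0159² + 0.5397² = 0.006304 + 0.121941 + 0.000253 + 0.000253 + 0.291276 = 0.420027
B_3 = 1 / 0.420027 = 2.3808
Σp_4ᵢ² = 0.1524² + 0.3143² + 0.0571² + 0.2667² + 0.2095² = 0.023226 + 0.098784 + 0.003260 + 0.071129 + 0.043890 = 0.240289
B_4 = 1 / 0.240289 = 4.1617
Highest B → broadest niche (most generalist): species 4 (B = 4.16).

species 4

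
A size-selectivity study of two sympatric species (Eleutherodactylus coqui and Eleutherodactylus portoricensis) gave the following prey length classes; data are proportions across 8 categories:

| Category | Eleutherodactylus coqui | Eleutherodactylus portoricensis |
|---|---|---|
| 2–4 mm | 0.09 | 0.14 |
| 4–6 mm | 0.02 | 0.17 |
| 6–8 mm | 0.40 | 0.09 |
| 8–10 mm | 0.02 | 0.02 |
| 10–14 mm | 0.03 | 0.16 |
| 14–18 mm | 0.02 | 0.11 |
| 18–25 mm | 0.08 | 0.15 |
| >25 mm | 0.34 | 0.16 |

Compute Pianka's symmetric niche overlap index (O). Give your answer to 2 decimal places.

Σ p₁ᵢp₂ᵢ = 0.0126 + 0.0034 + 0.0360 + 0.0004 + 0.0048 + 0.0022 + 0.0120 + 0.0544 = 0.1258
Σp_1ᵢ² = 0.09² + 0.02² + 0.40² + 0.02² + 0.03² + 0.02² + 0.08² + 0.34² = 0.0081 + 0.0004 + 0.1600 + 0.0004 + 0.0009 + 0.0004 + 0.0064 + 0.1156 = 0.2922
Σp_2ᵢ² = 0.14² + 0.17² + 0.09² + 0.02² + 0.16² + 0.11² + 0.15² + 0.16² = 0.0196 + 0.0289 + 0.0081 + 0.0004 + 0.0256 + 0.0121 + 0.0225 + 0.0256 = 0.1428
O = 0.1258 / √(0.2922 × 0.1428) = 0.1258 / 0.20427 = 0.6159

0.62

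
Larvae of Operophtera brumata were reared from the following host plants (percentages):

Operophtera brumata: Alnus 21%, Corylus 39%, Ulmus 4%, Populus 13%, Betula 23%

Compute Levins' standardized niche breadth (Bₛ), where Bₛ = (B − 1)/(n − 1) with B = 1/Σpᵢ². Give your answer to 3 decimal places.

Convert percentages to proportions (divide by 100).
Σpᵢ² = 0.21² + 0.39² + 0.04² + 0.13² + 0.23² = 0.0441 + 0.1521 + 0.0016 + 0.0169 + 0.0529 = 0.2676
B = 1 / 0.2676 = 3.73692
Bₛ = (B − 1)/(n − 1) = (3.73692 − 1)/(5 − 1) = 2.73692/4 = 0.68423

0.684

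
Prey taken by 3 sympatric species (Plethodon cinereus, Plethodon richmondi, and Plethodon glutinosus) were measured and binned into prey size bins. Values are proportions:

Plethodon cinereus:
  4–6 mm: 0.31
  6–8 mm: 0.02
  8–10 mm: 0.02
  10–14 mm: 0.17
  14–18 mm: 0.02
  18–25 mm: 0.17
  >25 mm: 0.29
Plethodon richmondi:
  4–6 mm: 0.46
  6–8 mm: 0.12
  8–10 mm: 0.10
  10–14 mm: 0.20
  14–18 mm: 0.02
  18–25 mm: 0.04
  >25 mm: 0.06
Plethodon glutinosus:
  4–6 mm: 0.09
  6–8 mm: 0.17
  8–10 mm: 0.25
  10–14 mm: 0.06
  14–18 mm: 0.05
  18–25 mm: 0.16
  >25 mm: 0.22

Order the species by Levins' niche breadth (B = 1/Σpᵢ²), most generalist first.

Σp_cineᵢ² = 0.31² + 0.02² + 0.02² + 0.17² + 0.02² + 0.17² + 0.29² = 0.0961 + 0.0004 + 0.0004 + 0.0289 + 0.0004 + 0.0289 + 0.0841 = 0.2392
B_cine = 1 / 0.2392 = 4.1806
Σp_richᵢ² = 0.46² + 0.12² + 0.10² + 0.20² + 0.02² + 0.04² + 0.06² = 0.2116 + 0.0144 + 0.0100 + 0.0400 + 0.0004 + 0.0016 + 0.0036 = 0.2816
B_rich = 1 / 0.2816 = 3.5511
Σp_glutᵢ² = 0.09² + 0.17² + 0.25² + 0.06² + 0.05² + 0.16² + 0.22² = 0.0081 + 0.0289 + 0.0625 + 0.0036 + 0.0025 + 0.0256 + 0.0484 = 0.1796
B_glut = 1 / 0.1796 = 5.5679
Ranking by B (broadest → narrowest): Plethodon glutinosus (5.57) > Plethodon cinereus (4.18) > Plethodon richmondi (3.55)

Plethodon glutinosus > Plethodon cinereus > Plethodon richmondi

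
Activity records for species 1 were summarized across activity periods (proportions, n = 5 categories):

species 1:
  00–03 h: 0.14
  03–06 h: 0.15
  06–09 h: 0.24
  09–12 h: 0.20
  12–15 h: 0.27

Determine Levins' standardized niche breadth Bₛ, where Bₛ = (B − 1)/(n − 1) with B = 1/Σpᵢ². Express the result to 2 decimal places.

Σpᵢ² = 0.14² + 0.15² + 0.24² + 0.20² + 0.27² = 0.0196 + 0.0225 + 0.0576 + 0.0400 + 0.0729 = 0.2126
B = 1 / 0.2126 = 4.7037
Bₛ = (B − 1)/(n − 1) = (4.7037 − 1)/(5 − 1) = 3.7037/4 = 0.9259

0.93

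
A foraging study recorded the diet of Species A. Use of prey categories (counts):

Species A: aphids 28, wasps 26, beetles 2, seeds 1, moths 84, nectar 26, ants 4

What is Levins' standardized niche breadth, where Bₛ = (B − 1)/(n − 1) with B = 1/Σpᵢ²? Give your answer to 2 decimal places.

Proportions for Species A (n=171): 28/171=0.1637, 26/171=0.1520, 2/171=0.0117, 1/171=0.0058, 84/171=0.4912, 26/171=0.1520, 4/171=0.0234
Σpᵢ² = 0.1637² + 0.1520² + 0.0117² + 0.0058² + 0.4912² + 0.1520² + 0.0234² = 0.026798 + 0.023104 + 0.000137 + 0.000034 + 0.241277 + 0.023104 + 0.000548 = 0.315002
B = 1 / 0.315002 = 3.1746
Bₛ = (B − 1)/(n − 1) = (3.1746 − 1)/(7 − 1) = 2.1746/6 = 0.3624

0.36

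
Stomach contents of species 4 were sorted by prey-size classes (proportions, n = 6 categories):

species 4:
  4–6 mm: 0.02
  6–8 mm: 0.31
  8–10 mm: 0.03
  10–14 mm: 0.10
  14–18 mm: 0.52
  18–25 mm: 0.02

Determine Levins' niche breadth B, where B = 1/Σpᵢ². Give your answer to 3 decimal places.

Σpᵢ² = 0.02² + 0.31² + 0.03² + 0.10² + 0.52² + 0.02² = 0.0004 + 0.0961 + 0.0009 + 0.0100 + 0.2704 + 0.0004 = 0.3782
B = 1 / 0.3782 = 2.64410

2.644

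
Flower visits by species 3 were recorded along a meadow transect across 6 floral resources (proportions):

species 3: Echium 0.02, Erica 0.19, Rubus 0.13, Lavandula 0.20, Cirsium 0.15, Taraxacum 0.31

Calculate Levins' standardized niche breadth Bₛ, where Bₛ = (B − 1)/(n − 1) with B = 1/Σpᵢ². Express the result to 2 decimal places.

Σpᵢ² = 0.02² + 0.19² + 0.13² + 0.20² + 0.15² + 0.31² = 0.0004 + 0.0361 + 0.0169 + 0.0400 + 0.0225 + 0.0961 = 0.2120
B = 1 / 0.2120 = 4.7170
Bₛ = (B − 1)/(n − 1) = (4.7170 − 1)/(6 − 1) = 3.7170/5 = 0.7434

0.74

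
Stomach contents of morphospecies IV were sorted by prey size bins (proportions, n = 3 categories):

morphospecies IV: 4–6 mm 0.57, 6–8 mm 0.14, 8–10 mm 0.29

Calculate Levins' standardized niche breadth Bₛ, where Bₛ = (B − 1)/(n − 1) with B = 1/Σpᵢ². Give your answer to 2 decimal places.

0.67

Σpᵢ² = 0.57² + 0.14² + 0.29² = 0.3249 + 0.0196 + 0.0841 = 0.4286
B = 1 / 0.4286 = 2.3332
Bₛ = (B − 1)/(n − 1) = (2.3332 − 1)/(3 − 1) = 1.3332/2 = 0.6666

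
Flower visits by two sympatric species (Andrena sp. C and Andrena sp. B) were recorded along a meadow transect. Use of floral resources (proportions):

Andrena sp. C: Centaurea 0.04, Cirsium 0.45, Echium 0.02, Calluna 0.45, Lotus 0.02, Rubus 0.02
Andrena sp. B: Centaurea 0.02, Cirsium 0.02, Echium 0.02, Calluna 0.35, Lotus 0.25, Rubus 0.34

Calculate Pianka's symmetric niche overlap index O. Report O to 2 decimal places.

Σ p₁ᵢp₂ᵢ = 0.0008 + 0.0090 + 0.0004 + 0.1575 + 0.0050 + 0.0068 = 0.1795
Σp_1ᵢ² = 0.04² + 0.45² + 0.02² + 0.45² + 0.02² + 0.02² = 0.0016 + 0.2025 + 0.0004 + 0.2025 + 0.0004 + 0.0004 = 0.4078
Σp_2ᵢ² = 0.02² + 0.02² + 0.02² + 0.35² + 0.25² + 0.34² = 0.0004 + 0.0004 + 0.0004 + 0.1225 + 0.0625 + 0.1156 = 0.3018
O = 0.1795 / √(0.4078 × 0.3018) = 0.1795 / 0.35082 = 0.5117

0.51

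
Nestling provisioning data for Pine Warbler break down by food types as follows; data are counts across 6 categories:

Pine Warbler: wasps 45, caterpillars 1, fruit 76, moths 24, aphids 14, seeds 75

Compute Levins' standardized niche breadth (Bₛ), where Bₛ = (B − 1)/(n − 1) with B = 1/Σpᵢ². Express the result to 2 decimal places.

0.58

Proportions for Pine Warbler (n=235): 45/235=0.1915, 1/235=0.0043, 76/235=0.3234, 24/235=0.1021, 14/235=0.0596, 75/235=0.3191
Σpᵢ² = 0.1915² + 0.0043² + 0.3234² + 0.1021² + 0.0596² + 0.3191² = 0.036672 + 0.000018 + 0.104588 + 0.010424 + 0.003552 + 0.101825 = 0.257079
B = 1 / 0.257079 = 3.8899
Bₛ = (B − 1)/(n − 1) = (3.8899 − 1)/(6 − 1) = 2.8899/5 = 0.5780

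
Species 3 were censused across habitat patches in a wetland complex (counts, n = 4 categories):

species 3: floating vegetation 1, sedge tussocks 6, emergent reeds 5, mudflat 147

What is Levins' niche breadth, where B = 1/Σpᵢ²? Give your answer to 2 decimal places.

Proportions for species 3 (n=159): 1/159=0.0063, 6/159=0.0377, 5/159=0.0314, 147/159=0.9245
Σpᵢ² = 0.0063² + 0.0377² + 0.0314² + 0.9245² = 0.000040 + 0.001421 + 0.000986 + 0.854700 = 0.857147
B = 1 / 0.857147 = 1.1667

1.17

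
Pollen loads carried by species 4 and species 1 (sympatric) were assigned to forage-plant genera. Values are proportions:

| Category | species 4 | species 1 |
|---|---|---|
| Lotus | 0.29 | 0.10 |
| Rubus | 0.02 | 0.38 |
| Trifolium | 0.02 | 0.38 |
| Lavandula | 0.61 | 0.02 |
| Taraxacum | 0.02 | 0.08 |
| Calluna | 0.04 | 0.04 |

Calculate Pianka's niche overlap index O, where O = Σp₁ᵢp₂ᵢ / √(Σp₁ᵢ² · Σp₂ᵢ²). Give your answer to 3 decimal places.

0.159

Σ p₁ᵢp₂ᵢ = 0.0290 + 0.0076 + 0.0076 + 0.0122 + 0.0016 + 0.0016 = 0.0596
Σp_1ᵢ² = 0.29² + 0.02² + 0.02² + 0.61² + 0.02² + 0.04² = 0.0841 + 0.0004 + 0.0004 + 0.3721 + 0.0004 + 0.0016 = 0.4590
Σp_2ᵢ² = 0.10² + 0.38² + 0.38² + 0.02² + 0.08² + 0.04² = 0.0100 + 0.1444 + 0.1444 + 0.0004 + 0.0064 + 0.0016 = 0.3072
O = 0.0596 / √(0.4590 × 0.3072) = 0.0596 / 0.375506 = 0.15872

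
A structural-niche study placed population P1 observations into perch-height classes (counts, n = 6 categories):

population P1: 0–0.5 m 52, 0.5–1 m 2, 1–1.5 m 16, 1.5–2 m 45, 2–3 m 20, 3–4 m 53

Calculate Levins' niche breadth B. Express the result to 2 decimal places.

Proportions for population P1 (n=188): 52/188=0.2766, 2/188=0.0106, 16/188=0.0851, 45/188=0.2394, 20/188=0.1064, 53/188=0.2819
Σpᵢ² = 0.2766² + 0.0106² + 0.0851² + 0.2394² + 0.1064² + 0.2819² = 0.076508 + 0.000112 + 0.007242 + 0.057312 + 0.011321 + 0.079468 = 0.231963
B = 1 / 0.231963 = 4.3110

4.31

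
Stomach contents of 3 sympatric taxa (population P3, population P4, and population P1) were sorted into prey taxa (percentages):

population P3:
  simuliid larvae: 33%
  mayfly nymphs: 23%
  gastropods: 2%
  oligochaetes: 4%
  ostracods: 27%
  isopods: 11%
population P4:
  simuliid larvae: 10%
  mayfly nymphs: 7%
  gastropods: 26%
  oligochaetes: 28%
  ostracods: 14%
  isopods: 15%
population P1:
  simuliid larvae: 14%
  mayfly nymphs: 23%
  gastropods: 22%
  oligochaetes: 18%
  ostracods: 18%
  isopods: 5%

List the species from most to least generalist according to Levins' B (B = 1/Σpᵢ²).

population P1 > population P4 > population P3

Convert percentages to proportions (divide by 100).
Σp_P3ᵢ² = 0.33² + 0.23² + 0.02² + 0.04² + 0.27² + 0.11² = 0.1089 + 0.0529 + 0.0004 + 0.0016 + 0.0729 + 0.0121 = 0.2488
B_P3 = 1 / 0.2488 = 4.0193
Σp_P4ᵢ² = 0.10² + 0.07² + 0.26² + 0.28² + 0.14² + 0.15² = 0.0100 + 0.0049 + 0.0676 + 0.0784 + 0.0196 + 0.0225 = 0.2030
B_P4 = 1 / 0.2030 = 4.9261
Σp_P1ᵢ² = 0.14² + 0.23² + 0.22² + 0.18² + 0.18² + 0.05² = 0.0196 + 0.0529 + 0.0484 + 0.0324 + 0.0324 + 0.0025 = 0.1882
B_P1 = 1 / 0.1882 = 5.3135
Ranking by B (broadest → narrowest): population P1 (5.31) > population P4 (4.93) > population P3 (4.02)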